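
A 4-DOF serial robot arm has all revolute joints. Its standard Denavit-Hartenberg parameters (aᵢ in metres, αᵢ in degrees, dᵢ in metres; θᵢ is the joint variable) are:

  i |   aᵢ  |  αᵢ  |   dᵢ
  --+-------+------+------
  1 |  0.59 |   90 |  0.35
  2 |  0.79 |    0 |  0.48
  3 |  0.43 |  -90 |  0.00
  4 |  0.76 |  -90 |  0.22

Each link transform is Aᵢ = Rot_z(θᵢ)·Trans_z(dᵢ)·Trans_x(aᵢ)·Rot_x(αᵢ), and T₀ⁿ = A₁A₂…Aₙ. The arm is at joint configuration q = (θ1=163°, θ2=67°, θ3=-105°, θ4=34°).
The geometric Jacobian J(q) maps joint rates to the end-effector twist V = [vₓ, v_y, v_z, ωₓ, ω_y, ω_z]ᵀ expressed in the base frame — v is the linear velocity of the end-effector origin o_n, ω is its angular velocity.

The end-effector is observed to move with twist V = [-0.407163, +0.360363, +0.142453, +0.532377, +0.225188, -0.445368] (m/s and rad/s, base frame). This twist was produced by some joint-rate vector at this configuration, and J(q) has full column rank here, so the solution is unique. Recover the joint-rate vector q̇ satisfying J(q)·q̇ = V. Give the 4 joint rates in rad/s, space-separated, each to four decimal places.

o_n = [-1.7717, 0.5992, 0.5979]
J₁: ẑ×o_n = [-0.5992, -1.7717, 0.0000], ω = ẑ
J2: z=[0.2924, 0.9563, 0.0000] o=[-0.5642, 0.1725, 0.3500] → [0.2371, -0.0725, 1.2795, 0.2924, 0.9563, 0.0000]
J3: z=[0.2924, 0.9563, 0.0000] o=[-0.7191, 0.7218, 1.0772] → [-0.4583, 0.1401, 0.9708, 0.2924, 0.9563, 0.0000]
J4: z=[-0.5888, 0.1800, 0.7880] o=[-1.0431, 0.8208, 0.8125] → [0.1360, -0.7005, 0.2616, -0.5888, 0.1800, 0.7880]
q̇ = J⁺·V = [0.1220, -0.0950, 0.4660, -0.7200]

0.1220 -0.0950 0.4660 -0.7200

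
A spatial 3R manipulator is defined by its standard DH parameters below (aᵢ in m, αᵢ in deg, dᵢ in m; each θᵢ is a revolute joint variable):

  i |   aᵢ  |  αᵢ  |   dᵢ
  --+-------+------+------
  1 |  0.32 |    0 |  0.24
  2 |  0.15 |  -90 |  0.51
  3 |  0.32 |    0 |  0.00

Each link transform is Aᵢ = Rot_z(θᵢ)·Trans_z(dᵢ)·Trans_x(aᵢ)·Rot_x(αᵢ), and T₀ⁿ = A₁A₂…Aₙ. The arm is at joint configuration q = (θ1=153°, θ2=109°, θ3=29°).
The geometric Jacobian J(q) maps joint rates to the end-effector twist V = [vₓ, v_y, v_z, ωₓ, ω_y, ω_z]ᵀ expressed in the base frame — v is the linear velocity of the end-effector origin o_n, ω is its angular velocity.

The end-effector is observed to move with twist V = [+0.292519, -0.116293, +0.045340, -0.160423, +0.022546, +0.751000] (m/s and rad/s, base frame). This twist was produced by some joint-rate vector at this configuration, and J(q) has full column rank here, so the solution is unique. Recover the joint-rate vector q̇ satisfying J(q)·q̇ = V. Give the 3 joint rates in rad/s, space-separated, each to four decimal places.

0.1630 0.5880 -0.1620

o_n = [-0.3449, -0.2804, 0.5949]
J₁: ẑ×o_n = [0.2804, -0.3449, 0.0000], ω = ẑ
J2: z=[0.0000, 0.0000, 1.0000] o=[-0.2851, 0.1453, 0.2400] → [0.4257, -0.0598, 0.0000, 0.0000, 0.0000, 1.0000]
J3: z=[0.9903, -0.1392, 0.0000] o=[-0.3060, -0.0033, 0.7500] → [0.0216, 0.1536, -0.2799, 0.9903, -0.1392, 0.0000]
q̇ = J⁺·V = [0.1630, 0.5880, -0.1620]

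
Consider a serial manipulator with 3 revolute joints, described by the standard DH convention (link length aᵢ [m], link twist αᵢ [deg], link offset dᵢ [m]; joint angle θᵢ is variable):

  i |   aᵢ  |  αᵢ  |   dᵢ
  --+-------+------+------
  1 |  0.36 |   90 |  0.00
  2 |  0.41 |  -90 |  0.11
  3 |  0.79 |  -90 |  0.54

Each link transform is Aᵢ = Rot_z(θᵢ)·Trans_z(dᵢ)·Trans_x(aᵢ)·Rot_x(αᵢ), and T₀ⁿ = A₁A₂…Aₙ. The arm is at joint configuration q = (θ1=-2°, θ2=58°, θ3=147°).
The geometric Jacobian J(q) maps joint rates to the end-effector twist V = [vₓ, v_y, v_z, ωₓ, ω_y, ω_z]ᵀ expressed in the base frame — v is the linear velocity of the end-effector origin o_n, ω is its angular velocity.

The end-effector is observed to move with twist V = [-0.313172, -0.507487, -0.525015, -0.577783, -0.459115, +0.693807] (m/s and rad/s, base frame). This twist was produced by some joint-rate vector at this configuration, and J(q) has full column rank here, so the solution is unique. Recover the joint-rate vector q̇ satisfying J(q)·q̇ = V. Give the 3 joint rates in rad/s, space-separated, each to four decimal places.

0.3430 0.4790 0.6620

o_n = [-0.2205, 0.3282, 0.0720]
J₁: ẑ×o_n = [-0.3282, -0.2205, 0.0000], ω = ẑ
J2: z=[-0.0349, -0.9994, 0.0000] o=[0.3598, -0.0126, 0.0000] → [-0.0719, 0.0025, -0.5918, -0.0349, -0.9994, 0.0000]
J3: z=[-0.8475, 0.0296, 0.5299] o=[0.5731, -0.1301, 0.3477] → [-0.2510, -0.6542, -0.3649, -0.8475, 0.0296, 0.5299]
q̇ = J⁺·V = [0.3430, 0.4790, 0.6620]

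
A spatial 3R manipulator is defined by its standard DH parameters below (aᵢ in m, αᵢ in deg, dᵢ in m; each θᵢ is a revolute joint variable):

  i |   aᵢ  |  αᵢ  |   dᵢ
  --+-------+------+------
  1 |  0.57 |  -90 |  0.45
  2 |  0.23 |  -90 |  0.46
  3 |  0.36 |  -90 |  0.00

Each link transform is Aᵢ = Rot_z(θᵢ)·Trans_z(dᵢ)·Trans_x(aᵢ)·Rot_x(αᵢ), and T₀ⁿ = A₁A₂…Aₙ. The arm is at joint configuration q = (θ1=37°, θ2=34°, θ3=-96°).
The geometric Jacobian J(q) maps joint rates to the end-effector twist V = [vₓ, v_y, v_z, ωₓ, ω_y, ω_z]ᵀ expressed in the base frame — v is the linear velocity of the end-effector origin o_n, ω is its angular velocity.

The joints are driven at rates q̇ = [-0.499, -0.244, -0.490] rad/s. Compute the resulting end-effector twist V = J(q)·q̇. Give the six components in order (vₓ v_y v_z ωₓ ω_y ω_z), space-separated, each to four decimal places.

o_n = [0.0903, 1.0923, 0.3424]
J₁: ẑ×o_n = [-1.0923, 0.0903, 0.0000], ω = ẑ
J2: z=[-0.6018, 0.7986, 0.0000] o=[0.4552, 0.3430, 0.4500] → [-0.0859, -0.0647, -0.1595, -0.6018, 0.7986, 0.0000]
J3: z=[-0.4466, -0.3365, -0.8290] o=[0.3307, 0.8252, 0.3214] → [0.2144, 0.2087, -0.2002, -0.4466, -0.3365, -0.8290]
V = J·q̇ = [0.4610, -0.1315, 0.1370, 0.3657, -0.0300, -0.0928]

0.4610 -0.1315 0.1370 0.3657 -0.0300 -0.0928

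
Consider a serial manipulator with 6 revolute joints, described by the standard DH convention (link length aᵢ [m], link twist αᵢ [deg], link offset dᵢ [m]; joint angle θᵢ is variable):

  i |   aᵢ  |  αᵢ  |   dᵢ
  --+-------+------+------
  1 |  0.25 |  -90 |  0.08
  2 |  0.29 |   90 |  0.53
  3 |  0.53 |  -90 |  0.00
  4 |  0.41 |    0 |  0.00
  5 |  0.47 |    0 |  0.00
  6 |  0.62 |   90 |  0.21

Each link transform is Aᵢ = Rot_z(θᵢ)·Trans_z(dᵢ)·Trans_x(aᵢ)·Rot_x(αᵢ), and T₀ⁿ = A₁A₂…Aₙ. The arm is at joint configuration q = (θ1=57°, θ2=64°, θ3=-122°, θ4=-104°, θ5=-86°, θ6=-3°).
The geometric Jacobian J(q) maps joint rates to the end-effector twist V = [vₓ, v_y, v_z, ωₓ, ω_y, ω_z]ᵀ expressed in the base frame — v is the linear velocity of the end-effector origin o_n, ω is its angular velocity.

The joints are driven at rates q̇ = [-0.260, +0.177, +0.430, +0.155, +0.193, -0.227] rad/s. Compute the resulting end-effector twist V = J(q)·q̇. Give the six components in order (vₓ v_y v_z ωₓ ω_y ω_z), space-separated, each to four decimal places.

0.1415 0.2354 0.1921 0.1403 0.4233 -0.1637

o_n = [-0.3887, 1.1608, -0.5662]
J₁: ẑ×o_n = [-1.1608, -0.3887, 0.0000], ω = ẑ
J2: z=[-0.8387, 0.5446, 0.0000] o=[0.1362, 0.2097, 0.0800] → [-0.3520, -0.5420, -0.5118, -0.8387, 0.5446, 0.0000]
J3: z=[0.4895, 0.7538, 0.4384] o=[-0.2391, 0.6049, -0.1807] → [-0.5343, 0.1232, 0.3849, 0.4895, 0.7538, 0.4384]
J4: z=[0.6469, 0.0232, -0.7622] o=[0.0708, 0.2569, 0.0718] → [0.6742, 0.7630, 0.5954, 0.6469, 0.0232, -0.7622]
J5: z=[0.6469, 0.0232, -0.7622] o=[0.2075, 0.6219, 0.1989] → [0.3930, 0.9495, 0.3624, 0.6469, 0.0232, -0.7622]
J6: z=[0.6469, 0.0232, -0.7622] o=[-0.1030, 0.8643, -0.0573] → [0.2142, 0.5470, 0.1984, 0.6469, 0.0232, -0.7622]
V = J·q̇ = [0.1415, 0.2354, 0.1921, 0.1403, 0.4233, -0.1637]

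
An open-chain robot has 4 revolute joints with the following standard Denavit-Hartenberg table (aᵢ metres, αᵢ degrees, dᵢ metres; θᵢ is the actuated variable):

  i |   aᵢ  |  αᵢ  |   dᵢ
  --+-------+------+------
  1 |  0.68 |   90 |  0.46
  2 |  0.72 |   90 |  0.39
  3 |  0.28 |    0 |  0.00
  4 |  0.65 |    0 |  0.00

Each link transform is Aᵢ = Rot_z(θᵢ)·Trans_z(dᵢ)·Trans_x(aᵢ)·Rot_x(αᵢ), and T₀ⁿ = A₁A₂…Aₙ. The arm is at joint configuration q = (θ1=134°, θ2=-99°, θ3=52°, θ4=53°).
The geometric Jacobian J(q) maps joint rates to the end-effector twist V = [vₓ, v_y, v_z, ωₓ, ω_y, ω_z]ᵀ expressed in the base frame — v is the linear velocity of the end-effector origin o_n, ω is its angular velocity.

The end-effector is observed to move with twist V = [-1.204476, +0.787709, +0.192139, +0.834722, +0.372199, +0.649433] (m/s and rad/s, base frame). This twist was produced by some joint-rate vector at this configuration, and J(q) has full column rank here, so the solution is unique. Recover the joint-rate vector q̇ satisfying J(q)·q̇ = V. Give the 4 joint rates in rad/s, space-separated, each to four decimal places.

o_n = [0.4972, 1.2680, -0.2552]
J₁: ẑ×o_n = [-1.2680, 0.4972, 0.0000], ω = ẑ
J2: z=[0.7193, 0.6947, 0.0000] o=[-0.4724, 0.4892, 0.4600] → [-0.4968, 0.5145, -0.1133, 0.7193, 0.6947, 0.0000]
J3: z=[0.6861, -0.7105, 0.1564] o=[-0.1136, 0.6790, -0.2511] → [-0.0892, 0.0984, 0.8380, 0.6861, -0.7105, 0.1564]
J4: z=[0.6861, -0.7105, 0.1564] o=[0.0639, 0.8129, -0.4214] → [-0.1892, -0.0462, 0.6201, 0.6861, -0.7105, 0.1564]
q̇ = J⁺·V = [0.6000, 0.8590, 0.4290, -0.1130]

0.6000 0.8590 0.4290 -0.1130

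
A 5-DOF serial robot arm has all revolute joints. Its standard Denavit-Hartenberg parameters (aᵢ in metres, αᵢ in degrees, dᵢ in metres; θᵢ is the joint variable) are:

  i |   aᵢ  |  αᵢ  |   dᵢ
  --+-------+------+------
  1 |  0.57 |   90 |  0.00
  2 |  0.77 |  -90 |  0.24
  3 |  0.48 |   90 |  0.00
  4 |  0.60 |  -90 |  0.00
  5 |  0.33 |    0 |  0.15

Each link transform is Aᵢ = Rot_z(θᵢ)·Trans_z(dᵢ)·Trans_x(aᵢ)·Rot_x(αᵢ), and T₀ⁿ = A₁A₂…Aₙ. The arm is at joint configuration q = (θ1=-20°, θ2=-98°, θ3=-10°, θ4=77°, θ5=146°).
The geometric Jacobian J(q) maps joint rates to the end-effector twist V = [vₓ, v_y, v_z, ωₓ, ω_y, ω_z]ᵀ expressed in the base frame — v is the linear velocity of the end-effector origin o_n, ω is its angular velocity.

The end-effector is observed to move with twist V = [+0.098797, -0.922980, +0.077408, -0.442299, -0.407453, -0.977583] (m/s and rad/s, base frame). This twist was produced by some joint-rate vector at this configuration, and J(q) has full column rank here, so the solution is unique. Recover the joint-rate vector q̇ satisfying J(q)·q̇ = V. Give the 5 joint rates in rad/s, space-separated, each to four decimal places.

o_n = [0.6615, -0.3780, -1.2404]
J₁: ẑ×o_n = [0.3780, 0.6615, -0.0000], ω = ẑ
J2: z=[-0.3420, -0.9397, 0.0000] o=[0.5356, -0.1950, 0.0000] → [1.1656, -0.4242, 0.1809, -0.3420, -0.9397, 0.0000]
J3: z=[0.9305, -0.3387, -0.1392] o=[0.3528, -0.3838, -0.7625] → [0.1627, 0.4017, 0.1099, 0.9305, -0.3387, -0.1392]
J4: z=[-0.3141, -0.9337, 0.1720] o=[0.2625, -0.4396, -1.2306] → [-0.0015, 0.0655, 0.3532, -0.3141, -0.9337, 0.1720]
J5: z=[0.3927, 0.0371, 0.9189] o=[0.7811, -0.6534, -1.4436] → [-0.2454, -0.1897, 0.1126, 0.3927, 0.0371, 0.9189]
q̇ = J⁺·V = [-0.9840, 0.4300, -0.2630, 0.0970, -0.0510]

-0.9840 0.4300 -0.2630 0.0970 -0.0510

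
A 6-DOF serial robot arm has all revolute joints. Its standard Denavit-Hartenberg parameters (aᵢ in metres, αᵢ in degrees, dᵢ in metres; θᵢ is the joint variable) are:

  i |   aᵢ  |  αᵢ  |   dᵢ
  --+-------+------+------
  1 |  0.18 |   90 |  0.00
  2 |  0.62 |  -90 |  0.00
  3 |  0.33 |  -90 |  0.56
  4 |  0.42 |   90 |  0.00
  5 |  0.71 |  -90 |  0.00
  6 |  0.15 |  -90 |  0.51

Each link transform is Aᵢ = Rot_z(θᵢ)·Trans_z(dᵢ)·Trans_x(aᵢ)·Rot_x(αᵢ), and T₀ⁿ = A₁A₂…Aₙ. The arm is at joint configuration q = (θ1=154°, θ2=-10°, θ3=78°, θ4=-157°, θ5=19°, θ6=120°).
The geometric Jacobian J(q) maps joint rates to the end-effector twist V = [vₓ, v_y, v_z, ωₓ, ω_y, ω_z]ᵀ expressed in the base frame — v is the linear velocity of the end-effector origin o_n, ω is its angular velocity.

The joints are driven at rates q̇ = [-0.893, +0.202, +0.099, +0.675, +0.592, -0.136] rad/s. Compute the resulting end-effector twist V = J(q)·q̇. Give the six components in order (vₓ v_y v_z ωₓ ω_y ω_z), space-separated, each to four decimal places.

0.2237 -0.5972 0.3719 0.7455 0.0309 -1.2125

o_n = [-0.0864, 0.3243, 1.0220]
J₁: ẑ×o_n = [-0.3243, -0.0864, 0.0000], ω = ẑ
J2: z=[0.4384, 0.8988, 0.0000] o=[-0.1618, 0.0789, 0.0000] → [0.9186, -0.4480, 0.0398, 0.4384, 0.8988, 0.0000]
J3: z=[-0.1561, 0.0761, 0.9848] o=[-0.7106, 0.3466, -0.1077] → [0.1079, 0.7910, -0.0440, -0.1561, 0.0761, 0.9848]
J4: z=[0.7747, -0.6091, 0.1699] o=[-1.0002, 0.1287, 0.4319] → [-0.3927, -0.3019, 0.7081, 0.7747, -0.6091, 0.1699]
J5: z=[0.3831, 0.2384, -0.8924] o=[-0.7889, 0.4464, 0.6075] → [-0.0101, -0.7857, -0.2142, 0.3831, 0.2384, -0.8924]
J6: z=[0.5686, -0.8222, 0.0245] o=[-0.2721, 0.8133, 0.9274] → [-0.0658, -0.0493, -0.1255, 0.5686, -0.8222, 0.0245]
V = J·q̇ = [0.2237, -0.5972, 0.3719, 0.7455, 0.0309, -1.2125]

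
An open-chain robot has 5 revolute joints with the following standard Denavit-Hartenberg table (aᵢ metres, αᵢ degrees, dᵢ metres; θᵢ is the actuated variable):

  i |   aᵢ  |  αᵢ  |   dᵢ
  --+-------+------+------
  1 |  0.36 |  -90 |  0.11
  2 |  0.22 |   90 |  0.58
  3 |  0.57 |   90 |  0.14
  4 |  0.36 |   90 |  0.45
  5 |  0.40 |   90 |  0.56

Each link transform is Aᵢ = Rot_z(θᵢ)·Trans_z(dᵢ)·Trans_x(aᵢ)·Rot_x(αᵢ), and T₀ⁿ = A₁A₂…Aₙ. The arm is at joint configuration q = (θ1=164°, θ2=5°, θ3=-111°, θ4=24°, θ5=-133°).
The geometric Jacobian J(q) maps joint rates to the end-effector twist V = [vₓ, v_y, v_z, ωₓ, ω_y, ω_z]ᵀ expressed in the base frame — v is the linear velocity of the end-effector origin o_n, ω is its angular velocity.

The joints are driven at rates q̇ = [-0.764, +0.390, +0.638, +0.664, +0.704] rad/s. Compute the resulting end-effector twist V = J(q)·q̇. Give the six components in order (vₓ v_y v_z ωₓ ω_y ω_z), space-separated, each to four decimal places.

0.0120 0.9359 0.3498 0.5929 -0.5452 -0.7061

o_n = [-0.0363, 0.2005, -0.2038]
J₁: ẑ×o_n = [-0.2005, -0.0363, 0.0000], ω = ẑ
J2: z=[-0.2756, -0.9613, 0.0000] o=[-0.3461, 0.0992, 0.1100] → [0.3016, -0.0865, 0.2698, -0.2756, -0.9613, 0.0000]
J3: z=[-0.0838, 0.0240, 0.9962] o=[-0.7166, -0.3979, 0.0908] → [-0.6032, 0.6530, -0.0665, -0.0838, 0.0240, 0.9962]
J4: z=[0.7952, -0.6008, 0.0814] o=[-0.3860, 0.0609, 0.2481] → [0.2602, 0.3878, 0.3211, 0.7952, -0.6008, 0.0814]
J5: z=[0.3208, 0.3030, -0.8974] o=[0.1570, 0.0568, 0.4409] → [-0.0664, 0.3803, 0.1047, 0.3208, 0.3030, -0.8974]
V = J·q̇ = [0.0120, 0.9359, 0.3498, 0.5929, -0.5452, -0.7061]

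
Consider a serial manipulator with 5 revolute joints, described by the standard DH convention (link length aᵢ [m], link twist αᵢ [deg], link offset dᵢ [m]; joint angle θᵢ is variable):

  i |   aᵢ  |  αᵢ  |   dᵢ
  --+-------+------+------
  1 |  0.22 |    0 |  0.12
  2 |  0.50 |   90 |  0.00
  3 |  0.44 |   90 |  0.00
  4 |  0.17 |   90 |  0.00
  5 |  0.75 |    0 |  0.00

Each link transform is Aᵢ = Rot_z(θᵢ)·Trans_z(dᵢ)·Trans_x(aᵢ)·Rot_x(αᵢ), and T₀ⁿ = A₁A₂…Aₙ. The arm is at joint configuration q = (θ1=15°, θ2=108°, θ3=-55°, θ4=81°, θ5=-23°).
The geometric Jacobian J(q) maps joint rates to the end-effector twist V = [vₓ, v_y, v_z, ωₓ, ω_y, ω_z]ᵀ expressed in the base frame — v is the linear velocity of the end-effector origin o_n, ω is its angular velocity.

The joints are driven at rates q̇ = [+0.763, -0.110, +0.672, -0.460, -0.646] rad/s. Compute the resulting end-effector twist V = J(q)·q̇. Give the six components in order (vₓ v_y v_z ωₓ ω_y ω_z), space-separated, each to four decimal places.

o_n = [0.3426, 1.4168, -0.1826]
J₁: ẑ×o_n = [-1.4168, 0.3426, 0.0000], ω = ẑ
J2: z=[0.0000, 0.0000, 1.0000] o=[0.2125, 0.0569, 0.1200] → [-1.3599, 0.1301, 0.0000, 0.0000, 0.0000, 1.0000]
J3: z=[0.8387, 0.5446, 0.0000] o=[-0.0598, 0.4763, 0.1200] → [-0.1648, 0.2538, 0.5696, 0.8387, 0.5446, 0.0000]
J4: z=[0.4461, -0.6870, -0.5736] o=[-0.1973, 0.6879, -0.2404] → [0.3783, -0.3355, 0.6961, 0.4461, -0.6870, -0.5736]
J5: z=[-0.4397, 0.3899, -0.8091] o=[-0.0648, 0.7922, -0.2622] → [0.5364, -0.2946, -0.4335, -0.4397, 0.3899, -0.8091]
V = J·q̇ = [-1.5628, 0.7623, 0.3426, 0.6424, 0.4301, 1.4395]

-1.5628 0.7623 0.3426 0.6424 0.4301 1.4395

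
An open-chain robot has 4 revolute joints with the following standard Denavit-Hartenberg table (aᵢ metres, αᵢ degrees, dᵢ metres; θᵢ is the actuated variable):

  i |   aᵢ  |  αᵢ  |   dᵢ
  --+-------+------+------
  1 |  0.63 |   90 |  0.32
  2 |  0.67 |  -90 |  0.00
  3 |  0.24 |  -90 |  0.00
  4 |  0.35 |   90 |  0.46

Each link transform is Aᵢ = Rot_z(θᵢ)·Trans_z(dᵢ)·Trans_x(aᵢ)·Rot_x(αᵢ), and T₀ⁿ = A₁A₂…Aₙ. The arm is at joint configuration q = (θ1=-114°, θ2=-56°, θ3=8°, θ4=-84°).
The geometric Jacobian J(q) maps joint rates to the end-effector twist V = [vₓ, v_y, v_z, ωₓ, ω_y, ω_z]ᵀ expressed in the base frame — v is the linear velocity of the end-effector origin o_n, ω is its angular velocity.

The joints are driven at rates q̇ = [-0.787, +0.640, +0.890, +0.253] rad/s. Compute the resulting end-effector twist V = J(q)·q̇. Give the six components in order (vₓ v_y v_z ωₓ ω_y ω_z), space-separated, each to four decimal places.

o_n = [-0.1224, -1.4896, -0.2148]
J₁: ẑ×o_n = [1.4896, -0.1224, 0.0000], ω = ẑ
J2: z=[-0.9135, 0.4067, 0.0000] o=[-0.2562, -0.5755, 0.3200] → [-0.2175, -0.4886, 0.7806, -0.9135, 0.4067, 0.0000]
J3: z=[-0.3372, -0.7574, 0.5592] o=[-0.4086, -0.9178, -0.2355] → [0.3041, 0.1670, 0.4096, -0.3372, -0.7574, 0.5592]
J4: z=[0.9363, -0.3317, 0.1154] o=[-0.4322, -1.0528, -0.4325] → [-0.0218, -0.1681, -0.3062, 0.9363, -0.3317, 0.1154]
V = J·q̇ = [-1.0464, -0.1102, 0.7866, -0.6479, -0.4977, -0.2601]

-1.0464 -0.1102 0.7866 -0.6479 -0.4977 -0.2601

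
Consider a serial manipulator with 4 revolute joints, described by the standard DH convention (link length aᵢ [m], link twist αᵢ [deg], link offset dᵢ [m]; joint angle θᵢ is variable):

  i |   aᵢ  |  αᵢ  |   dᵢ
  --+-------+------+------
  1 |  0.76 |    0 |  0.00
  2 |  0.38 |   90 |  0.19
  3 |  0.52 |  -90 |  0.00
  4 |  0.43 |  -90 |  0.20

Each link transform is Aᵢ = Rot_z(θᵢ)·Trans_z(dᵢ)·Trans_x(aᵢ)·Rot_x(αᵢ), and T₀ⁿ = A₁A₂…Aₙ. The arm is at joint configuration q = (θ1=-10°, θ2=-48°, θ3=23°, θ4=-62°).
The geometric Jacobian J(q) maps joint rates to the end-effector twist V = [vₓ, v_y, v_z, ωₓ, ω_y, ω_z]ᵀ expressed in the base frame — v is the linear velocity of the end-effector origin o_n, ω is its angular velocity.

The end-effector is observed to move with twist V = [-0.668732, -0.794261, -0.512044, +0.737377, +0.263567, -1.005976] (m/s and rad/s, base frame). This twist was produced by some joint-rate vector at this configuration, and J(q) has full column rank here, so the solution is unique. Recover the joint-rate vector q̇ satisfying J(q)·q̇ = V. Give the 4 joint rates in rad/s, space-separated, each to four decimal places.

o_n = [0.9386, -1.1527, 0.6562]
J₁: ẑ×o_n = [1.1527, 0.9386, -0.0000], ω = ẑ
J2: z=[0.0000, 0.0000, 1.0000] o=[0.7485, -0.1320, 0.0000] → [1.0207, 0.1901, -0.0000, 0.0000, 0.0000, 1.0000]
J3: z=[-0.8480, -0.5299, 0.0000] o=[0.9498, -0.4542, 0.1900] → [-0.2470, 0.3953, 0.5863, -0.8480, -0.5299, 0.0000]
J4: z=[-0.2071, 0.3314, 0.9205] o=[1.2035, -0.8602, 0.3932] → [0.3564, -0.1894, 0.1483, -0.2071, 0.3314, 0.9205]
q̇ = J⁺·V = [-0.6100, -0.0020, -0.7650, -0.4280]

-0.6100 -0.0020 -0.7650 -0.4280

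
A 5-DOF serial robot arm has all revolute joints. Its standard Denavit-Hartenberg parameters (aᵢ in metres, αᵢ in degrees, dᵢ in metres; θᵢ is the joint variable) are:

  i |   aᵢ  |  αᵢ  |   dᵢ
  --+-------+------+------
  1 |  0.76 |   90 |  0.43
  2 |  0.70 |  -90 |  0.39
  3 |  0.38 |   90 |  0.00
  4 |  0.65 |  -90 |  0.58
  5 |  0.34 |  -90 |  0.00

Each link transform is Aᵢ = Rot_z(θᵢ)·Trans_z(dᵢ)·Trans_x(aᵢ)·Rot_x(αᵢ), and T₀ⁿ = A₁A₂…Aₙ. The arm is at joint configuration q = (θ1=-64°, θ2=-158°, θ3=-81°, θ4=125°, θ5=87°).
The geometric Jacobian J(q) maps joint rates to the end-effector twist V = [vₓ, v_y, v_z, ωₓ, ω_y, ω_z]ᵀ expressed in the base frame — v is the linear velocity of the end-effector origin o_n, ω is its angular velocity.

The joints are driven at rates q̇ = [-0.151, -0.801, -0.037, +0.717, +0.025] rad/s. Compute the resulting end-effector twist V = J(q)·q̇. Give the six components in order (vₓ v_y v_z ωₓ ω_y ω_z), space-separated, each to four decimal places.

-0.0092 0.7271 0.4631 0.9180 -0.2647 0.1631

o_n = [-0.1464, -0.6684, -0.2503]
J₁: ẑ×o_n = [0.6684, -0.1464, 0.0000], ω = ẑ
J2: z=[-0.8988, -0.4384, 0.0000] o=[0.3332, -0.6831, 0.4300] → [0.2982, -0.6114, -0.2235, -0.8988, -0.4384, 0.0000]
J3: z=[0.1642, -0.3367, -0.9272] o=[-0.3019, -0.2707, 0.1678] → [-0.2280, -0.0755, -0.0130, 0.1642, -0.3367, -0.9272]
J4: z=[0.2608, -0.8917, 0.3700] o=[-0.6634, -0.3857, 0.1455] → [0.4575, 0.2945, 0.3872, 0.2608, -0.8917, 0.3700]
J5: z=[0.6851, 0.4410, 0.5798] o=[-0.0700, -0.9693, -0.1117] → [-0.2356, 0.0506, 0.2399, 0.6851, 0.4410, 0.5798]
V = J·q̇ = [-0.0092, 0.7271, 0.4631, 0.9180, -0.2647, 0.1631]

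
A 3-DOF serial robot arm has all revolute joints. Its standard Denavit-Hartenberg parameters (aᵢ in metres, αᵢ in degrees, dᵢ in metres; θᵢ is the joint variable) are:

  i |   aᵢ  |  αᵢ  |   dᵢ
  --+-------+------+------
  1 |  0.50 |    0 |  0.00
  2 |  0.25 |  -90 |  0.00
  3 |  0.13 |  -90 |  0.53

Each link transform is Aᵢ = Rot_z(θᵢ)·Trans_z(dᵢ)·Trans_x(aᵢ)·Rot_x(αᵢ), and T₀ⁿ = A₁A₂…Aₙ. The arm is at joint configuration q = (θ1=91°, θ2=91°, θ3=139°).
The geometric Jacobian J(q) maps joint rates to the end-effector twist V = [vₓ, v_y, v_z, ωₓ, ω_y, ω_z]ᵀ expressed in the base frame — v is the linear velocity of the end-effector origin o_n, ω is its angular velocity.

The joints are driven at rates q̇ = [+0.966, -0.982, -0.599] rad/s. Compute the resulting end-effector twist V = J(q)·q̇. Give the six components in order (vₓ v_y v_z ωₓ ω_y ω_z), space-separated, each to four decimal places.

-0.5425 -0.0081 -0.0588 -0.0209 0.5986 -0.0160

o_n = [-0.1420, -0.0351, -0.0853]
J₁: ẑ×o_n = [0.0351, -0.1420, 0.0000], ω = ẑ
J2: z=[0.0000, 0.0000, 1.0000] o=[-0.0087, 0.4999, 0.0000] → [0.5350, -0.1333, 0.0000, 0.0000, 0.0000, 1.0000]
J3: z=[0.0349, -0.9994, 0.0000] o=[-0.2586, 0.4912, 0.0000] → [0.0852, 0.0030, 0.0981, 0.0349, -0.9994, 0.0000]
V = J·q̇ = [-0.5425, -0.0081, -0.0588, -0.0209, 0.5986, -0.0160]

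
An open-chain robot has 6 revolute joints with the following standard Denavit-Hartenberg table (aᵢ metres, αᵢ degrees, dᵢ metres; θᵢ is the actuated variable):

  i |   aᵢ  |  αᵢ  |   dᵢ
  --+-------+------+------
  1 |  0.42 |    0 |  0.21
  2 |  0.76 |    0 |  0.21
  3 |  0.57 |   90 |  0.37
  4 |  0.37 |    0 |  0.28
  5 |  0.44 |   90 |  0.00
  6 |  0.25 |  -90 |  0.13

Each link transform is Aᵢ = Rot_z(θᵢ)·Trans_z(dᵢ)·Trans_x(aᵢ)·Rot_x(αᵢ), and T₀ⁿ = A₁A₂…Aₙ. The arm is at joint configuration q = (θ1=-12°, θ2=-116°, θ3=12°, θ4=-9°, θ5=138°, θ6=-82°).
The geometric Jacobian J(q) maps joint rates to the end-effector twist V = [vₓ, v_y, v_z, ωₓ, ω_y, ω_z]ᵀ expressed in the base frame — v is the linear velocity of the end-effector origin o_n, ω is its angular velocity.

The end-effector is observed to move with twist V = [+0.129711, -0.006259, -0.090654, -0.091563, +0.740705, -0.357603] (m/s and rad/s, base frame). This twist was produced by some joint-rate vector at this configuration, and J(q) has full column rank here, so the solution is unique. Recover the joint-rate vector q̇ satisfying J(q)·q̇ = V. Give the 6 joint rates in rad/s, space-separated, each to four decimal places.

o_n = [-0.4096, -1.3350, 1.1829]
J₁: ẑ×o_n = [1.3350, -0.4096, 0.0000], ω = ẑ
J2: z=[0.0000, 0.0000, 1.0000] o=[0.4108, -0.0873, 0.2100] → [1.2477, -0.8204, 0.0000, 0.0000, 0.0000, 1.0000]
J3: z=[0.0000, 0.0000, 1.0000] o=[-0.0571, -0.6862, 0.4200] → [0.6488, -0.3525, 0.0000, 0.0000, 0.0000, 1.0000]
J4: z=[-0.8988, 0.4384, 0.0000] o=[-0.3070, -1.1985, 0.7900] → [0.1722, 0.3531, 0.1677, -0.8988, 0.4384, 0.0000]
J5: z=[-0.8988, 0.4384, 0.0000] o=[-0.7188, -1.4042, 0.7321] → [0.1976, 0.4052, -0.1978, -0.8988, 0.4384, 0.0000]
J6: z=[-0.3407, -0.6985, 0.6293] o=[-0.5974, -1.1554, 1.0741] → [0.0370, 0.1553, 0.1924, -0.3407, -0.6985, 0.6293]
q̇ = J⁺·V = [0.0440, -0.0630, 0.1680, 0.3960, 0.0110, -0.8050]

0.0440 -0.0630 0.1680 0.3960 0.0110 -0.8050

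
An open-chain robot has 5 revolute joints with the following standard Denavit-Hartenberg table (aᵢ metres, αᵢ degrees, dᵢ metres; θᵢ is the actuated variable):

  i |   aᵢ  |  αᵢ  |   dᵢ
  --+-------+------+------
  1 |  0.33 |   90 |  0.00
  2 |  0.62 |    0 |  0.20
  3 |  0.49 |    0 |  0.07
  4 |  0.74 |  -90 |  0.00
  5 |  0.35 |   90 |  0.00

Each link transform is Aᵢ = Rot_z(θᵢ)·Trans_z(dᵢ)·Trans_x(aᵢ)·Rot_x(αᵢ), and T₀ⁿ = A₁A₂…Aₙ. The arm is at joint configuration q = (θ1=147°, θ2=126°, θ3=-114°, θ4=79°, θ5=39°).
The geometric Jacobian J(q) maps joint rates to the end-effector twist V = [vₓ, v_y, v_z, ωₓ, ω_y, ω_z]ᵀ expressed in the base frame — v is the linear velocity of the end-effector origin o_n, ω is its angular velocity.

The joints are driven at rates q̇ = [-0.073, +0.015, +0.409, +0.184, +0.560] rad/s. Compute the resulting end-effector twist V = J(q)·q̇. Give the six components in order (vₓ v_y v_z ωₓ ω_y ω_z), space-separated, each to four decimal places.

0.4938 -0.4651 0.0637 0.8007 0.2050 -0.0828

o_n = [-0.3312, 0.2744, 1.6153]
J₁: ẑ×o_n = [-0.2744, -0.3312, 0.0000], ω = ẑ
J2: z=[0.5446, 0.8387, 0.0000] o=[-0.2768, 0.1797, 0.0000] → [1.3547, -0.8798, 0.0972, 0.5446, 0.8387, 0.0000]
J3: z=[0.5446, 0.8387, 0.0000] o=[0.1378, 0.1490, 0.5016] → [0.9340, -0.6066, 0.4616, 0.5446, 0.8387, 0.0000]
J4: z=[0.5446, 0.8387, 0.0000] o=[-0.2260, 0.4687, 0.6035] → [0.8486, -0.5511, -0.0177, 0.5446, 0.8387, 0.0000]
J5: z=[0.8385, -0.5446, -0.0175] o=[-0.2152, 0.4617, 1.3434] → [-0.1514, -0.2260, -0.2202, 0.8385, -0.5446, -0.0175]
V = J·q̇ = [0.4938, -0.4651, 0.0637, 0.8007, 0.2050, -0.0828]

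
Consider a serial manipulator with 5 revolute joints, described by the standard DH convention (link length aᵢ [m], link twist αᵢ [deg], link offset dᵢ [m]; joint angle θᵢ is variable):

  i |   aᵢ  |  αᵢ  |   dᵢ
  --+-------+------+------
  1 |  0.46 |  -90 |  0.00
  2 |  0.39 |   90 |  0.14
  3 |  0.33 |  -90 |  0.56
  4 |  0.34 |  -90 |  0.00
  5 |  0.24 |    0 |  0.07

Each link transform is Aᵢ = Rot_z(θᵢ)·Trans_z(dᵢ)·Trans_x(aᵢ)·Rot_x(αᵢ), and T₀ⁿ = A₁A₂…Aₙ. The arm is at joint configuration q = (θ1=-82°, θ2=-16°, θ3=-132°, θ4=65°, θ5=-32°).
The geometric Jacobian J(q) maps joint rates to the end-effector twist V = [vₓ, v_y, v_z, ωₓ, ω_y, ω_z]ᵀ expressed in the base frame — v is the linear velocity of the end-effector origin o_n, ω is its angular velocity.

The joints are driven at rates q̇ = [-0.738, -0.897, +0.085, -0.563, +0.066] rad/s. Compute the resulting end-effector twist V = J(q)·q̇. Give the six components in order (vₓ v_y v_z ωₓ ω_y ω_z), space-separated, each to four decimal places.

o_n = [-0.2279, -0.6340, 0.0784]
J₁: ẑ×o_n = [0.6340, -0.2279, 0.0000], ω = ẑ
J2: z=[0.9903, 0.1392, 0.0000] o=[0.0640, -0.4555, 0.0000] → [0.0109, -0.0776, -0.1361, 0.9903, 0.1392, 0.0000]
J3: z=[-0.0384, 0.2730, 0.9613] o=[0.2548, -0.8073, 0.1075] → [-0.1745, -0.4651, 0.1251, -0.0384, 0.2730, 0.9613]
J4: z=[-0.5632, -0.8005, 0.2048] o=[-0.0390, -0.4784, 0.5849] → [0.4374, -0.3240, -0.0635, -0.5632, -0.8005, 0.2048]
J5: z=[0.7643, -0.5989, -0.2391] o=[-0.1458, -0.4858, 0.2622] → [0.0747, 0.1601, -0.1624, 0.7643, -0.5989, -0.2391]
V = J·q̇ = [-0.7338, 0.3912, 0.1578, -0.5240, 0.3095, -0.7874]

-0.7338 0.3912 0.1578 -0.5240 0.3095 -0.7874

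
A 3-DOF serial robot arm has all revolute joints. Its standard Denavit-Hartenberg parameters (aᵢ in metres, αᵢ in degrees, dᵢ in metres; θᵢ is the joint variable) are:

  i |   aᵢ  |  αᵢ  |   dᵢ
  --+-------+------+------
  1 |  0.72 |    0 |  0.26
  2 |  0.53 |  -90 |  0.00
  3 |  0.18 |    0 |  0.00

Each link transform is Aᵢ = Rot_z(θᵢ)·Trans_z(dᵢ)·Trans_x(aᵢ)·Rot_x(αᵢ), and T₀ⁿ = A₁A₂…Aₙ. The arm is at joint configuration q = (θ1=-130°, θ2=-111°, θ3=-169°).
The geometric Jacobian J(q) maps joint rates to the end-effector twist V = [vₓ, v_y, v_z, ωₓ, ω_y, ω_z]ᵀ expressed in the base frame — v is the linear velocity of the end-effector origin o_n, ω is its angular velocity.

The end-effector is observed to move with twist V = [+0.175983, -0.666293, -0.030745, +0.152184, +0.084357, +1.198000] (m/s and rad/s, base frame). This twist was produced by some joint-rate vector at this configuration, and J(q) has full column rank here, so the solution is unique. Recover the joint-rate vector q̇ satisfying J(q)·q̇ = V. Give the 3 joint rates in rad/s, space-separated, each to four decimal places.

0.9850 0.2130 -0.1740

o_n = [-0.6341, -0.2425, 0.2943]
J₁: ẑ×o_n = [0.2425, -0.6341, 0.0000], ω = ẑ
J2: z=[0.0000, 0.0000, 1.0000] o=[-0.4628, -0.5516, 0.2600] → [-0.3090, -0.1713, 0.0000, 0.0000, 0.0000, 1.0000]
J3: z=[-0.8746, -0.4848, 0.0000] o=[-0.7198, -0.0880, 0.2600] → [-0.0167, 0.0300, 0.1767, -0.8746, -0.4848, 0.0000]
q̇ = J⁺·V = [0.9850, 0.2130, -0.1740]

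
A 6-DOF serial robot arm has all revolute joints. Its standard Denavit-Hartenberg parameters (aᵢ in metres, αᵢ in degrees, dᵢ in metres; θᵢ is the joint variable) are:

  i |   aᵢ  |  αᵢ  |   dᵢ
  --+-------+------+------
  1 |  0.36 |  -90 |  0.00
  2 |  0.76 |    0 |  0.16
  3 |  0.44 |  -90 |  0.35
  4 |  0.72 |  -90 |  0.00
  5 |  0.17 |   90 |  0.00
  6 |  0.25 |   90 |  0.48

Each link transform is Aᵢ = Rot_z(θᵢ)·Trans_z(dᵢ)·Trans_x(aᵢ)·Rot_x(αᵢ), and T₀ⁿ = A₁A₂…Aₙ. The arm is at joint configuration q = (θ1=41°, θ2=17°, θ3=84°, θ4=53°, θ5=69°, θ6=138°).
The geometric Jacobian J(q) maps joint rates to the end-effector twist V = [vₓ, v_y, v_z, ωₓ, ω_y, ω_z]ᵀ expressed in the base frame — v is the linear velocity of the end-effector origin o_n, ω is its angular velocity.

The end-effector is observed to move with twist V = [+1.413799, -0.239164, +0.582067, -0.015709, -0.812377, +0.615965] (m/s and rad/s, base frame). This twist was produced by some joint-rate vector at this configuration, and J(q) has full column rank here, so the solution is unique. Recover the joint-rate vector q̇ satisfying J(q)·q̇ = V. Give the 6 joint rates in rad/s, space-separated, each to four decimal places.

-0.4850 0.0950 -0.6830 0.9660 0.7890 -0.6170

o_n = [0.8775, 0.0751, -1.1741]
J₁: ẑ×o_n = [-0.0751, 0.8775, 0.0000], ω = ẑ
J2: z=[-0.6561, 0.7547, 0.0000] o=[0.2717, 0.2362, 0.0000] → [-0.8861, -0.7703, -0.3515, -0.6561, 0.7547, 0.0000]
J3: z=[-0.6561, 0.7547, 0.0000] o=[0.7152, 0.8338, -0.2222] → [-0.7184, -0.6245, 0.3753, -0.6561, 0.7547, 0.0000]
J4: z=[-0.7408, -0.6440, 0.1908] o=[0.4223, 1.0428, -0.6541] → [0.5195, -0.2983, 1.0101, -0.7408, -0.6440, 0.1908]
J5: z=[0.5098, -0.3542, 0.7840] o=[0.7371, 0.5546, -1.0795] → [0.4095, 0.1583, -0.1948, 0.5098, -0.3542, 0.7840]
J6: z=[0.1427, -0.8638, -0.4831] o=[0.8813, 0.6155, -1.1457] → [-0.2366, 0.0059, -0.0804, 0.1427, -0.8638, -0.4831]
q̇ = J⁺·V = [-0.4850, 0.0950, -0.6830, 0.9660, 0.7890, -0.6170]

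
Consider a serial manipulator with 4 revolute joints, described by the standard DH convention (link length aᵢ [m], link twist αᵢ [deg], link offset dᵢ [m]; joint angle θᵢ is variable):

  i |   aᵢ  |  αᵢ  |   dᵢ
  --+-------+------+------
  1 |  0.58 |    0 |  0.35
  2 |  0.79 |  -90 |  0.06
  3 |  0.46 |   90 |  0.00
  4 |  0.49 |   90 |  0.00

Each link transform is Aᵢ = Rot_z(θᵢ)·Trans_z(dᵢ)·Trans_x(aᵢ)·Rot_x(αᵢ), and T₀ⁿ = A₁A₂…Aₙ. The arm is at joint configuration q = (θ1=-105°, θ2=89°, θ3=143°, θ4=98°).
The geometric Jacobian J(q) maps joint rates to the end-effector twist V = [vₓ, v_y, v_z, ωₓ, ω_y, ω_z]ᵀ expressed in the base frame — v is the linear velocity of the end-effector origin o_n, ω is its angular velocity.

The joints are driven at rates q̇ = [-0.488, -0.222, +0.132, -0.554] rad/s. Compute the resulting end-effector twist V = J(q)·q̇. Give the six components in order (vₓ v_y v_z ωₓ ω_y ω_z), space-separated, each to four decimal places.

-0.2615 -0.2432 -0.1205 -0.2841 0.2188 -0.2676

o_n = [0.4422, -0.2253, 0.1742]
J₁: ẑ×o_n = [0.2253, 0.4422, -0.0000], ω = ẑ
J2: z=[0.0000, 0.0000, 1.0000] o=[-0.1501, -0.5602, 0.3500] → [-0.3349, 0.5924, 0.0000, 0.0000, 0.0000, 1.0000]
J3: z=[0.2756, 0.9613, 0.0000] o=[0.6093, -0.7780, 0.4100] → [-0.2267, 0.0650, 0.3129, 0.2756, 0.9613, 0.0000]
J4: z=[0.5785, -0.1659, -0.7986] o=[0.2561, -0.6767, 0.1332] → [0.3537, -0.1724, 0.2920, 0.5785, -0.1659, -0.7986]
V = J·q̇ = [-0.2615, -0.2432, -0.1205, -0.2841, 0.2188, -0.2676]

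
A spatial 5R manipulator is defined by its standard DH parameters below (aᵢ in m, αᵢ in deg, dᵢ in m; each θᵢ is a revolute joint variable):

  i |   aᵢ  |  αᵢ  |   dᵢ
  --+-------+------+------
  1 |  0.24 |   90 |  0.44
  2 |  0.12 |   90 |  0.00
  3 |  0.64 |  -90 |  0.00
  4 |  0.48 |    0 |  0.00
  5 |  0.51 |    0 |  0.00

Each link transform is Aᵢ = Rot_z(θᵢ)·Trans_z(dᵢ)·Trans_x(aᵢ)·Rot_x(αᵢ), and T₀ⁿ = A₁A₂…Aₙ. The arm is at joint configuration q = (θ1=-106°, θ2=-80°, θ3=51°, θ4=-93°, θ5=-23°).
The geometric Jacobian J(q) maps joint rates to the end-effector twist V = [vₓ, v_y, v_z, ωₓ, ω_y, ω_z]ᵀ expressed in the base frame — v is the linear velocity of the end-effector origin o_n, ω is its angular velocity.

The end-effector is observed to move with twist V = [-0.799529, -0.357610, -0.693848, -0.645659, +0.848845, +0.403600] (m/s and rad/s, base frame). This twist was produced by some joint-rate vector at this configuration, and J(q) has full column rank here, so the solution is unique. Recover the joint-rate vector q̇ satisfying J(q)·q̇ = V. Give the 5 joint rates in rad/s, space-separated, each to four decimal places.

0.4940 0.8370 0.6440 0.5240 -0.4960

o_n = [-0.1215, 0.6797, -0.0835]
J₁: ẑ×o_n = [-0.6797, -0.1215, 0.0000], ω = ẑ
J2: z=[-0.9613, 0.2756, 0.0000] o=[-0.0662, -0.2307, 0.4400] → [-0.1443, -0.5032, -0.8599, -0.9613, 0.2756, 0.0000]
J3: z=[0.2714, 0.9467, -0.1736] o=[-0.0719, -0.2507, 0.3218] → [-0.2222, 0.1186, 0.2995, 0.2714, 0.9467, -0.1736]
J4: z=[-0.5677, 0.3032, 0.7653] o=[-0.5693, -0.1809, -0.0748] → [-0.6613, 0.3378, -0.6244, -0.5677, 0.3032, 0.7653]
J5: z=[-0.5677, 0.3032, 0.7653] o=[-0.4196, 0.2702, -0.1425] → [-0.2956, 0.2617, -0.3229, -0.5677, 0.3032, 0.7653]
q̇ = J⁺·V = [0.4940, 0.8370, 0.6440, 0.5240, -0.4960]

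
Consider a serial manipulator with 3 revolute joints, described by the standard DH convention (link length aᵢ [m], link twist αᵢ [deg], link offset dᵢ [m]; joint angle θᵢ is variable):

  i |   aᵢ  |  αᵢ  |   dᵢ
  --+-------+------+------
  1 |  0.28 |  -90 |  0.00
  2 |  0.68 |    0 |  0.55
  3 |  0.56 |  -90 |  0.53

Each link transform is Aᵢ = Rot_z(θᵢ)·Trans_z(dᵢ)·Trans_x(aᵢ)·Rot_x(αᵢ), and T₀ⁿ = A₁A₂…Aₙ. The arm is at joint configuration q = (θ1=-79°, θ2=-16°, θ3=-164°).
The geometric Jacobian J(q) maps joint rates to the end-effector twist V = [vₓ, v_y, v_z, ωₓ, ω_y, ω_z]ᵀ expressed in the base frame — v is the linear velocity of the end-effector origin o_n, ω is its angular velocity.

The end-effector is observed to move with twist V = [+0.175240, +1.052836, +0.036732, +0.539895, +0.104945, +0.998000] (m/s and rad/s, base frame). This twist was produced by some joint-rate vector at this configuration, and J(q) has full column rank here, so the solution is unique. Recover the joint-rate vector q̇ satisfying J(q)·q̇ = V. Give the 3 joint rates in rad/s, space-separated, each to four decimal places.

o_n = [1.1315, -0.1607, 0.1874]
J₁: ẑ×o_n = [0.1607, 1.1315, -0.0000], ω = ẑ
J2: z=[0.9816, 0.1908, 0.0000] o=[0.0534, -0.2749, 0.0000] → [0.0358, -0.1840, -0.0937, 0.9816, 0.1908, 0.0000]
J3: z=[0.9816, 0.1908, 0.0000] o=[0.7180, -0.8116, 0.1874] → [-0.0000, -0.0000, 0.5600, 0.9816, 0.1908, 0.0000]
q̇ = J⁺·V = [0.9980, 0.4150, 0.1350]

0.9980 0.4150 0.1350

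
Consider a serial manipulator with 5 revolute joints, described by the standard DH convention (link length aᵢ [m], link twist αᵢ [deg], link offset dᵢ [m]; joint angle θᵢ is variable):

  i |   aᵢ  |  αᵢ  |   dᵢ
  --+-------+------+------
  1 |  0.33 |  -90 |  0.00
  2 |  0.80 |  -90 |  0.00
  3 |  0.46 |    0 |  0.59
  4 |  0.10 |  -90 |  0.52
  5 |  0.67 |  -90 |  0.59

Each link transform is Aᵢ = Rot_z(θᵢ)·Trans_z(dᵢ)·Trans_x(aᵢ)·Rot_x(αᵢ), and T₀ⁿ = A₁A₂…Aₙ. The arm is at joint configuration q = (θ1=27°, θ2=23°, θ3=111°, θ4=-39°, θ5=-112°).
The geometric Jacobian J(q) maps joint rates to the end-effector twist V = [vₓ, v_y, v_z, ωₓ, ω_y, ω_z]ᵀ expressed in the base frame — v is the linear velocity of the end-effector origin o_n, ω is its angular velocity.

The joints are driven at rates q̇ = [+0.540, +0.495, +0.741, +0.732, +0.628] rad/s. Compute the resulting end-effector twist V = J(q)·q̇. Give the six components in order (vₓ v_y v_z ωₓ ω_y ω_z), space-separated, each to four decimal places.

-0.9608 0.0412 0.2768 -1.1393 -0.2428 -0.5825

o_n = [-0.0737, -0.5630, -1.6043]
J₁: ẑ×o_n = [0.5630, -0.0737, 0.0000], ω = ẑ
J2: z=[-0.4540, 0.8910, 0.0000] o=[0.2940, 0.1498, 0.0000] → [-1.4294, -0.7283, 0.6512, -0.4540, 0.8910, 0.0000]
J3: z=[-0.3481, -0.1774, -0.9205] o=[0.9502, 0.4841, -0.3126] → [-0.7347, 0.4928, 0.1829, -0.3481, -0.1774, -0.9205]
J4: z=[-0.3481, -0.1774, -0.9205] o=[0.8045, -0.0721, -0.7913] → [-0.3077, 0.5254, 0.0151, -0.3481, -0.1774, -0.9205]
J5: z=[-0.6397, -0.6728, 0.3716] o=[0.6920, -0.2361, -1.2820] → [0.3383, -0.4907, -0.3060, -0.6397, -0.6728, 0.3716]
V = J·q̇ = [-0.9608, 0.0412, 0.2768, -1.1393, -0.2428, -0.5825]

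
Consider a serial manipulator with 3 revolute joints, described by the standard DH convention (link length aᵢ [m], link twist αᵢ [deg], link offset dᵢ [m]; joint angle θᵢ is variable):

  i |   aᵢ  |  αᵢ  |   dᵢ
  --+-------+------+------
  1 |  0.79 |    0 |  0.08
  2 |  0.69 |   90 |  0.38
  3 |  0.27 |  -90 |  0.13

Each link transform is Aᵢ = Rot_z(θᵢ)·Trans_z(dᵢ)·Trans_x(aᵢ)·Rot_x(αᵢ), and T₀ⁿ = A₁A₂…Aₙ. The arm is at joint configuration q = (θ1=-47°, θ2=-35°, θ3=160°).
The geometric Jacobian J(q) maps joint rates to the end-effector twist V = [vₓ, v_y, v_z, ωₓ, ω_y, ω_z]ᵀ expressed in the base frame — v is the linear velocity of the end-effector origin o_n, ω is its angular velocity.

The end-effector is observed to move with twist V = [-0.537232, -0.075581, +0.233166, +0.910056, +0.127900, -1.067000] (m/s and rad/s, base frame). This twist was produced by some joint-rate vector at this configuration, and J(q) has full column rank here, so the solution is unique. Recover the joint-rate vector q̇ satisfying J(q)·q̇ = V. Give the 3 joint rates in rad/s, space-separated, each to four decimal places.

o_n = [0.4708, -1.0279, 0.5523]
J₁: ẑ×o_n = [1.0279, 0.4708, -0.0000], ω = ẑ
J2: z=[0.0000, 0.0000, 1.0000] o=[0.5388, -0.5778, 0.0800] → [0.4501, -0.0680, 0.0000, 0.0000, 0.0000, 1.0000]
J3: z=[-0.9903, -0.1392, 0.0000] o=[0.6348, -1.2611, 0.4600] → [-0.0129, 0.0914, -0.2537, -0.9903, -0.1392, 0.0000]
q̇ = J⁺·V = [-0.1190, -0.9480, -0.9190]

-0.1190 -0.9480 -0.9190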